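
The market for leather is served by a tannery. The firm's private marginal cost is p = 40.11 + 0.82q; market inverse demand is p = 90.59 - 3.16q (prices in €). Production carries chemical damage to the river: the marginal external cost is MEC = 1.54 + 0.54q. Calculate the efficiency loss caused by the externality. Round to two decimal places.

DWL = €7.78

Market equilibrium (private): 40.11 + 0.82q = 90.59 - 3.16q → q_m = 12.6834.
Social marginal cost = private MC + MEC = 41.65 + 1.36q.
Set SMC = demand: 41.65 + 1.36q = 90.59 - 3.16q → q* = 10.8274.
The loss is the area between SMC and demand from q* to q_m; with linear curves that's a triangle of height MEC(q_m).
DWL = ½ × 1.8560 × 8.3890 = 7.7850.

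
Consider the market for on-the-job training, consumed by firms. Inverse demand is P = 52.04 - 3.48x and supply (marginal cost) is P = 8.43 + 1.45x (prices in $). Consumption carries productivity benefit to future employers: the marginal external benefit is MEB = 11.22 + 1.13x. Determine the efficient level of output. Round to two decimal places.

Social marginal benefit = demand + MEB = 63.26 - 2.35x.
Set SMB = MC: 63.26 - 2.35x = 8.43 + 1.45x → x* = 14.4289.

x* = 14.43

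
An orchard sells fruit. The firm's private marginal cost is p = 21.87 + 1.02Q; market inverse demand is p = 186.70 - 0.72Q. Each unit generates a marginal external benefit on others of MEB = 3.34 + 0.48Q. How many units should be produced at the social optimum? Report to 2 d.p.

Q* = 133.47

Social marginal cost = private MC − MEB = 18.53 + 0.54Q.
Set SMC = demand: 18.53 + 0.54Q = 186.70 - 0.72Q → Q* = 133.4683.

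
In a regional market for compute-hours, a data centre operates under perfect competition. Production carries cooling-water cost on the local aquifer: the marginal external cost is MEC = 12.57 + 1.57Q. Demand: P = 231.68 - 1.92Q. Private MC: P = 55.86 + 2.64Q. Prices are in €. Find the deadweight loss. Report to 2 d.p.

Market equilibrium (private): 55.86 + 2.64Q = 231.68 - 1.92Q → Q_m = 38.5570.
Social marginal cost = private MC + MEC = 68.43 + 4.21Q.
Set SMC = demand: 68.43 + 4.21Q = 231.68 - 1.92Q → Q* = 26.6313.
Height of the DWL triangle at Q_m is SMC(Q_m) − demand(Q_m) = MEC(Q_m) = 73.1045.
DWL = ½ × 11.9257 × 73.1045 = 435.9112.

DWL = €435.91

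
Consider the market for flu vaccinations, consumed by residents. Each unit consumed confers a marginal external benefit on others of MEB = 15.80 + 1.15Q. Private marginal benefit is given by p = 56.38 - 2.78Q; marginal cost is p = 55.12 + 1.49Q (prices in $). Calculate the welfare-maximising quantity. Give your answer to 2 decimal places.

Q* = 5.47

Social marginal benefit = demand + MEB = 72.18 - 1.63Q.
Set SMB = MC: 72.18 - 1.63Q = 55.12 + 1.49Q → Q* = 5.4679.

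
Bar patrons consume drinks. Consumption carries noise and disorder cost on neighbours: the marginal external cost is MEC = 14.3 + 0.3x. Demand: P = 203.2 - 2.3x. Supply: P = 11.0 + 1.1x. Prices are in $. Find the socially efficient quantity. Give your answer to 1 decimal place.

Social marginal benefit = demand − MEC = 188.9 - 2.6x.
Set SMB = MC: 188.9 - 2.6x = 11.0 + 1.1x → x* = 48.0811.

x* = 48.1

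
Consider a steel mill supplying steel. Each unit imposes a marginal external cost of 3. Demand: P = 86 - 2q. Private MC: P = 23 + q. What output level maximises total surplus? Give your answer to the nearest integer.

q* = 20

Social marginal cost = private MC + MEC = 26 + q.
Set SMC = demand: 26 + q = 86 - 2q → q* = 20.0000.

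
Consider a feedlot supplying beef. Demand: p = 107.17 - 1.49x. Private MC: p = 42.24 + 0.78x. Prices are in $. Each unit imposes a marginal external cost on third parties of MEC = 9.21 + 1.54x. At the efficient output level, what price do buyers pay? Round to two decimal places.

Social marginal cost = private MC + MEC = 51.45 + 2.32x.
Set SMC = demand: 51.45 + 2.32x = 107.17 - 1.49x → x* = 14.6247.
Consumer price on the demand curve at x*: 107.17 − 1.49×14.6247 = 85.3792.

P = $85.38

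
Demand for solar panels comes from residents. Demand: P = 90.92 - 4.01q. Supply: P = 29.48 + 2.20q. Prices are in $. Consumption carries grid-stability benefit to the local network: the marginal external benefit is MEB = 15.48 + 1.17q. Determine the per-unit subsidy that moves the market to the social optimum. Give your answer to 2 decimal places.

Social marginal benefit = demand + MEB = 106.40 - 2.84q.
Set SMB = MC: 106.40 - 2.84q = 29.48 + 2.20q → q* = 15.2619.
The Pigouvian subsidy equals MEB at q*: 15.48 + 1.17×15.2619 = 33.3364.

subsidy = $33.34 per unit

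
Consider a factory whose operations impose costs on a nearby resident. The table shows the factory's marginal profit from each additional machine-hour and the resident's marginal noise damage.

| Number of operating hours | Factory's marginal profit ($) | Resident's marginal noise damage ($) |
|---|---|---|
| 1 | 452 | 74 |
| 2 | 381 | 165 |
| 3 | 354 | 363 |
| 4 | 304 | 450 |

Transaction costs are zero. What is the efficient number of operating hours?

Bargaining reaches the level where marginal profit last exceeds marginal noise damage.
That holds through level 2 (381 ≥ 165) but not at 3 (354 < 363).

2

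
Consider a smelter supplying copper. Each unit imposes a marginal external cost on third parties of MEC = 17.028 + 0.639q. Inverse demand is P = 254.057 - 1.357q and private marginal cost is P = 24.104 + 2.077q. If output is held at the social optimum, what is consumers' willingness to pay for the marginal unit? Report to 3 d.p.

P = 183.117

Social marginal cost = private MC + MEC = 41.132 + 2.716q.
Set SMC = demand: 41.132 + 2.716q = 254.057 - 1.357q → q* = 52.2772.
Consumer price on the demand curve at q*: 254.057 − 1.357×52.2772 = 183.1168.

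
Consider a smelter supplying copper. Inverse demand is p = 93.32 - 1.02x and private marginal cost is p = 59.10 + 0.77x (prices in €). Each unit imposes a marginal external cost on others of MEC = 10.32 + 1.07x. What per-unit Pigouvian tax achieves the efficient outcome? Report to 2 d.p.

Social marginal cost = private MC + MEC = 69.42 + 1.84x.
Set SMC = demand: 69.42 + 1.84x = 93.32 - 1.02x → x* = 8.3566.
The Pigouvian tax equals MEC at x*: 10.32 + 1.07×8.3566 = 19.2616.

tax = €19.26 per unit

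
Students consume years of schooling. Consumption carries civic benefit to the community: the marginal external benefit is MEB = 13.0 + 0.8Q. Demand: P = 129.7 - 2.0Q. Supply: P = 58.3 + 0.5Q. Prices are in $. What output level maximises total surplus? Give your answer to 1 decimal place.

Q* = 49.6

Social marginal benefit = demand + MEB = 142.7 - 1.2Q.
Set SMB = MC: 142.7 - 1.2Q = 58.3 + 0.5Q → Q* = 49.6471.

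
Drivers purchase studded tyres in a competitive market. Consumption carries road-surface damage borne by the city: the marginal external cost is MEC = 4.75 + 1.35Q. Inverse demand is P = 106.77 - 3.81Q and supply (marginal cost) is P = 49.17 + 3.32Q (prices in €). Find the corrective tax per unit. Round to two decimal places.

Social marginal benefit = demand − MEC = 102.02 - 5.16Q.
Set SMB = MC: 102.02 - 5.16Q = 49.17 + 3.32Q → Q* = 6.2323.
The Pigouvian tax equals MEC at Q*: 4.75 + 1.35×6.2323 = 13.1636.

tax = €13.16 per unit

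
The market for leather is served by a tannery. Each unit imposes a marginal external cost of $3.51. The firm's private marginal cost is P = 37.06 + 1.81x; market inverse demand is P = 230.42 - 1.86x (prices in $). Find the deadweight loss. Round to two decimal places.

Market equilibrium (private): 37.06 + 1.81x = 230.42 - 1.86x → x_m = 52.6866.
Social marginal cost = private MC + MEC = 40.57 + 1.81x.
Set SMC = demand: 40.57 + 1.81x = 230.42 - 1.86x → x* = 51.7302.
Height of the DWL triangle at x_m is SMC(x_m) − demand(x_m) = MEC(x_m) = 3.5100.
DWL = ½ × 0.9564 × 3.5100 = 1.6785.

DWL = $1.68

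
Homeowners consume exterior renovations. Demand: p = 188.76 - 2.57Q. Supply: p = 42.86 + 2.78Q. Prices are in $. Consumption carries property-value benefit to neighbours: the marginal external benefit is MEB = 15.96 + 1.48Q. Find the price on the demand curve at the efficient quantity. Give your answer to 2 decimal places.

Social marginal benefit = demand + MEB = 204.72 - 1.09Q.
Set SMB = MC: 204.72 - 1.09Q = 42.86 + 2.78Q → Q* = 41.8243.
Consumer price on the demand curve at Q*: 188.76 − 2.57×41.8243 = 81.2715.

P = $81.27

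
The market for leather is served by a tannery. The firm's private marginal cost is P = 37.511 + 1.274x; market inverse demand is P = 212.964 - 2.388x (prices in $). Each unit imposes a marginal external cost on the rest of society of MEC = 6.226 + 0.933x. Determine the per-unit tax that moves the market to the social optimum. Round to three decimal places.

Social marginal cost = private MC + MEC = 43.737 + 2.207x.
Set SMC = demand: 43.737 + 2.207x = 212.964 - 2.388x → x* = 36.8285.
The Pigouvian tax equals MEC at x*: 6.226 + 0.933×36.8285 = 40.5870.

tax = $40.587 per unit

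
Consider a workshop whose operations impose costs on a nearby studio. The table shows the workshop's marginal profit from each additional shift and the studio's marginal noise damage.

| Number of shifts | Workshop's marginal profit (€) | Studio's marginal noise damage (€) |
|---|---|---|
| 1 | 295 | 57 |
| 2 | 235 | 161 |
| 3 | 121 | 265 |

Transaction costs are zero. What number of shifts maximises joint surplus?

2

Bargaining reaches the level where marginal profit last exceeds marginal noise damage.
That holds through level 2 (235 ≥ 161) but not at 3 (121 < 265).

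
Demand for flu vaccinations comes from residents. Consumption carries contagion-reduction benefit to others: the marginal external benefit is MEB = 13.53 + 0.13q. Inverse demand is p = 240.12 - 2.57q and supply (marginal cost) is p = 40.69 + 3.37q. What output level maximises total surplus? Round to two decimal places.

Social marginal benefit = demand + MEB = 253.65 - 2.44q.
Set SMB = MC: 253.65 - 2.44q = 40.69 + 3.37q → q* = 36.6540.

q* = 36.65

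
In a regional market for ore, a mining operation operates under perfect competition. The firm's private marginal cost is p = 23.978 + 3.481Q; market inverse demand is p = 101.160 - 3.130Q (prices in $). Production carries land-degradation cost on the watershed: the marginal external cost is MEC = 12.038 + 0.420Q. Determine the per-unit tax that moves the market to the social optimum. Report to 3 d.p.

Social marginal cost = private MC + MEC = 36.016 + 3.901Q.
Set SMC = demand: 36.016 + 3.901Q = 101.160 - 3.130Q → Q* = 9.2653.
The Pigouvian tax equals MEC at Q*: 12.038 + 0.420×9.2653 = 15.9294.

tax = $15.929 per unit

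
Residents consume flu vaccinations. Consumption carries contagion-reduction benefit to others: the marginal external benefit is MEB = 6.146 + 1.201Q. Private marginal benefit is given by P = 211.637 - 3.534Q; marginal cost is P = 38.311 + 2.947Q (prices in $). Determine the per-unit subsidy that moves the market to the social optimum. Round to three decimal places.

subsidy = $46.969 per unit

Social marginal benefit = demand + MEB = 217.783 - 2.333Q.
Set SMB = MC: 217.783 - 2.333Q = 38.311 + 2.947Q → Q* = 33.9909.
The Pigouvian subsidy equals MEB at Q*: 6.146 + 1.201×33.9909 = 46.9691.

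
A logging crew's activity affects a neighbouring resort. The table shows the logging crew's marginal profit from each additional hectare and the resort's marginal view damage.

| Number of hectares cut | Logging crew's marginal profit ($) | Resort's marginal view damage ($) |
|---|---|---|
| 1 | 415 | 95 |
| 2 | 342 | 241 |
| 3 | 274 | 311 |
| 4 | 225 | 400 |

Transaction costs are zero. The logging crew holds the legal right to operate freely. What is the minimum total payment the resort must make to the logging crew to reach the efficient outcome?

$499

Left alone the logging crew would choose level 4 (marginal profit stays positive).
Efficient level: k* = 2 (marginal profit ≥ marginal view damage through 2).
The resort must at least cover the logging crew's forgone profit from cutting 4→2: 274 + 225 = 499.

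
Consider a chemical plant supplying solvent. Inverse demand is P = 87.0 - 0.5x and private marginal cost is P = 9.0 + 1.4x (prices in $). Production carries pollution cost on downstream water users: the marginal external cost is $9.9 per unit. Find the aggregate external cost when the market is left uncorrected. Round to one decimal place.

Market equilibrium (private): 9.0 + 1.4x = 87.0 - 0.5x → x_m = 41.0526.
Total external cost = MEC × x_m = 9.9 × 41.0526 = 406.4207.

$406.4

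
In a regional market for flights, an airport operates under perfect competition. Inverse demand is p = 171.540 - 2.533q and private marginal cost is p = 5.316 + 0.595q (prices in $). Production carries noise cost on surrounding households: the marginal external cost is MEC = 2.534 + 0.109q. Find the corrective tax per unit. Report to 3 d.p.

tax = $8.046 per unit

Social marginal cost = private MC + MEC = 7.850 + 0.704q.
Set SMC = demand: 7.850 + 0.704q = 171.540 - 2.533q → q* = 50.5684.
The Pigouvian tax equals MEC at q*: 2.534 + 0.109×50.5684 = 8.0460.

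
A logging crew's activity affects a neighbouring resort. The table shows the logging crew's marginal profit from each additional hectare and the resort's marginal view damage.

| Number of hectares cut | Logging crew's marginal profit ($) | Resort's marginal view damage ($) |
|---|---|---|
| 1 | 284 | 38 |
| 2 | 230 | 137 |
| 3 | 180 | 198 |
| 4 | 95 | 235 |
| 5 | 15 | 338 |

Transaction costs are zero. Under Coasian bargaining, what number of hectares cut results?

Bargaining reaches the level where marginal profit last exceeds marginal view damage.
That holds through level 2 (230 ≥ 137) but not at 3 (180 < 198).

2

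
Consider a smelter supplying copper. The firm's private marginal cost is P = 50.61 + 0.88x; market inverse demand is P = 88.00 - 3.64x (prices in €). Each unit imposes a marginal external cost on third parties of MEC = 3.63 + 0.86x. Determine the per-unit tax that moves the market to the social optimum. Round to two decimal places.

tax = €9.03 per unit

Social marginal cost = private MC + MEC = 54.24 + 1.74x.
Set SMC = demand: 54.24 + 1.74x = 88.00 - 3.64x → x* = 6.2751.
The Pigouvian tax equals MEC at x*: 3.63 + 0.86×6.2751 = 9.0266.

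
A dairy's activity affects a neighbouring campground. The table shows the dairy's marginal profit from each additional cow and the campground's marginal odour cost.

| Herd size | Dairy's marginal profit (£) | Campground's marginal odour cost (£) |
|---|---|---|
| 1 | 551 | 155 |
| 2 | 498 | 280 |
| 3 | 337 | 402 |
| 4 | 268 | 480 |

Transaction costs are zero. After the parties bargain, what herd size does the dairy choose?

Bargaining reaches the level where marginal profit last exceeds marginal odour cost.
That holds through level 2 (498 ≥ 280) but not at 3 (337 < 402).

2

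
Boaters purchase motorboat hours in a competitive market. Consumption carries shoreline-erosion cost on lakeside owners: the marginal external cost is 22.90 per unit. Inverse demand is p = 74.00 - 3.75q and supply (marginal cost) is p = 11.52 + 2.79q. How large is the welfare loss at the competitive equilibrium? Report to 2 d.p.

Market equilibrium (private): 11.52 + 2.79q = 74.00 - 3.75q → q_m = 9.5535.
Social marginal benefit = demand − MEC = 51.10 - 3.75q.
Set SMB = MC: 51.10 - 3.75q = 11.52 + 2.79q → q* = 6.0520.
The loss is the area between SMB and MC from q* to q_m; with linear curves that's a triangle of height MEC(q_m).
DWL = ½ × 3.5015 × 22.9000 = 40.0922.

DWL = 40.09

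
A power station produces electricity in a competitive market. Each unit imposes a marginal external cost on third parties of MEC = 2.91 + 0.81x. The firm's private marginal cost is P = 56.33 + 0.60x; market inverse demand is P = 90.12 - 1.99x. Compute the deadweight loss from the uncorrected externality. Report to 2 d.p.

Market equilibrium (private): 56.33 + 0.60x = 90.12 - 1.99x → x_m = 13.0463.
Social marginal cost = private MC + MEC = 59.24 + 1.41x.
Set SMC = demand: 59.24 + 1.41x = 90.12 - 1.99x → x* = 9.0824.
Height of the DWL triangle at x_m is SMC(x_m) − demand(x_m) = MEC(x_m) = 13.4775.
DWL = ½ × 3.9639 × 13.4775 = 26.7117.

DWL = 26.71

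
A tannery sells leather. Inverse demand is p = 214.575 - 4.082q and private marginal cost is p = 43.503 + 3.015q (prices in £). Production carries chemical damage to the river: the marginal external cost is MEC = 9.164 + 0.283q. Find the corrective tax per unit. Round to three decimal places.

tax = £15.373 per unit

Social marginal cost = private MC + MEC = 52.667 + 3.298q.
Set SMC = demand: 52.667 + 3.298q = 214.575 - 4.082q → q* = 21.9388.
The Pigouvian tax equals MEC at q*: 9.164 + 0.283×21.9388 = 15.3727.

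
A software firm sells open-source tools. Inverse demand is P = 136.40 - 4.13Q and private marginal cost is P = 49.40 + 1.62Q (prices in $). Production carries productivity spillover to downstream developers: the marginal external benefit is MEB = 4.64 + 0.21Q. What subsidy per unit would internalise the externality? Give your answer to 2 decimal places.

Social marginal cost = private MC − MEB = 44.76 + 1.41Q.
Set SMC = demand: 44.76 + 1.41Q = 136.40 - 4.13Q → Q* = 16.5415.
The Pigouvian subsidy equals MEB at Q*: 4.64 + 0.21×16.5415 = 8.1137.

subsidy = $8.11 per unit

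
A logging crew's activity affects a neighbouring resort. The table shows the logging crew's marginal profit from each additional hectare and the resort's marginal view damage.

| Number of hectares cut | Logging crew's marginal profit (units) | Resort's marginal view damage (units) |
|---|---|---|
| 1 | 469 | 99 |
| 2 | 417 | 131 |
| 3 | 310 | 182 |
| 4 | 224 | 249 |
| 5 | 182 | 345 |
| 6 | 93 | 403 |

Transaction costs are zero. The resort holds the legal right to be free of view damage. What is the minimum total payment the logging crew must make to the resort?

412

Efficient level: marginal profit ≥ marginal view damage through level 3, so k* = 3.
With the resort holding the right, the logging crew must at least compensate total damage at k*: 99 + 131 + 182 = 412.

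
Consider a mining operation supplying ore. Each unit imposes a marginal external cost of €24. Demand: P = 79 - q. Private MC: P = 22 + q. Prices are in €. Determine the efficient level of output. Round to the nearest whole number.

Social marginal cost = private MC + MEC = 46 + q.
Set SMC = demand: 46 + q = 79 - q → q* = 16.5000.

q* = 17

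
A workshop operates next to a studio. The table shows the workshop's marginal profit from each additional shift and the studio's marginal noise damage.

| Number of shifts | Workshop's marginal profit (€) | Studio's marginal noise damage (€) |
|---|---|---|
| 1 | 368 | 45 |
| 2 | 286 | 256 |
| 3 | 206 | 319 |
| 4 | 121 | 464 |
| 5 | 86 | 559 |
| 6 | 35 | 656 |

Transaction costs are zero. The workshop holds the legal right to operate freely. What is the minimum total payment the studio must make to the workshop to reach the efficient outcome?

Left alone the workshop would choose level 6 (marginal profit stays positive).
Efficient level: k* = 2 (marginal profit ≥ marginal noise damage through 2).
The studio must at least cover the workshop's forgone profit from cutting 6→2: 206 + 121 + 86 + 35 = 448.

€448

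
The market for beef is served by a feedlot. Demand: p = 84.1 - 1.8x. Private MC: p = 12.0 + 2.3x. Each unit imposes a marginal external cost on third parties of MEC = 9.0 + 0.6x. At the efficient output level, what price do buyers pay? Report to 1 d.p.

Social marginal cost = private MC + MEC = 21.0 + 2.9x.
Set SMC = demand: 21.0 + 2.9x = 84.1 - 1.8x → x* = 13.4255.
Consumer price on the demand curve at x*: 84.1 − 1.8×13.4255 = 59.9341.

P = 59.9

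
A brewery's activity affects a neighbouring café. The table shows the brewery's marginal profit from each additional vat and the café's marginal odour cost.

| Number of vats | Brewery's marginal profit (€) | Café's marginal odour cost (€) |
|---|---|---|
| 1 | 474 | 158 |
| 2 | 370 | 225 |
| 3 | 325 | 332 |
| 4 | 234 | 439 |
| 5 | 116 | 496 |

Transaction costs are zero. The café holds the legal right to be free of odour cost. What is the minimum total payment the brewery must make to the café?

€383

Efficient level: marginal profit ≥ marginal odour cost through level 2, so k* = 2.
With the café holding the right, the brewery must at least compensate total damage at k*: 158 + 225 = 383.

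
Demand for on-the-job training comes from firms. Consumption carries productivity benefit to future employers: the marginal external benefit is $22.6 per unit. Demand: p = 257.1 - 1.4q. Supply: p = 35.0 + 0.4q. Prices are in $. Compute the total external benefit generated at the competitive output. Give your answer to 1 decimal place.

$2788.6

Market equilibrium (private): 35.0 + 0.4q = 257.1 - 1.4q → q_m = 123.3889.
Total external benefit = MEB × q_m = 22.6 × 123.3889 = 2788.5891.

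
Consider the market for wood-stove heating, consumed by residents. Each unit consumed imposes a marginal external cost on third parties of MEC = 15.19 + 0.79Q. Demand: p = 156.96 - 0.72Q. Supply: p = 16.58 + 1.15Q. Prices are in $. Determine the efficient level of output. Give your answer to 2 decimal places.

Social marginal benefit = demand − MEC = 141.77 - 1.51Q.
Set SMB = MC: 141.77 - 1.51Q = 16.58 + 1.15Q → Q* = 47.0639.

Q* = 47.06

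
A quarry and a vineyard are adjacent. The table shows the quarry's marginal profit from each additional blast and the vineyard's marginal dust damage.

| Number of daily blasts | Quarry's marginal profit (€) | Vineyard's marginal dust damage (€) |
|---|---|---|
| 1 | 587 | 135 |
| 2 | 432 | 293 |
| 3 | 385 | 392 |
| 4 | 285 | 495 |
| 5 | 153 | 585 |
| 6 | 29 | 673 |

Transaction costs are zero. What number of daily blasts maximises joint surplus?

Bargaining reaches the level where marginal profit last exceeds marginal dust damage.
That holds through level 2 (432 ≥ 293) but not at 3 (385 < 392).

2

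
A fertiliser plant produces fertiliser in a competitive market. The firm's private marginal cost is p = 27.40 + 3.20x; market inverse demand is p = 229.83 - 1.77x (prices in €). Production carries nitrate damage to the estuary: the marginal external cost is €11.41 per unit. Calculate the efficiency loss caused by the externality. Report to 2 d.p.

Market equilibrium (private): 27.40 + 3.20x = 229.83 - 1.77x → x_m = 40.7304.
Social marginal cost = private MC + MEC = 38.81 + 3.20x.
Set SMC = demand: 38.81 + 3.20x = 229.83 - 1.77x → x* = 38.4346.
The welfare-loss triangle has base |x_m − x*| and height MEC(x_m) (the vertical gap between SMC and demand is zero at x* and MEC at x_m).
DWL = ½ × 2.2958 × 11.4100 = 13.0975.

DWL = €13.10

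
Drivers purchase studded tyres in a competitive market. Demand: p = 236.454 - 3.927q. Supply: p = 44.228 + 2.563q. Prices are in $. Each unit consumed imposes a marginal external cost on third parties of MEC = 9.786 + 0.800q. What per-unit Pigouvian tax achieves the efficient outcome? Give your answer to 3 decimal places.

tax = $29.807 per unit

Social marginal benefit = demand − MEC = 226.668 - 4.727q.
Set SMB = MC: 226.668 - 4.727q = 44.228 + 2.563q → q* = 25.0261.
The Pigouvian tax equals MEC at q*: 9.786 + 0.800×25.0261 = 29.8069.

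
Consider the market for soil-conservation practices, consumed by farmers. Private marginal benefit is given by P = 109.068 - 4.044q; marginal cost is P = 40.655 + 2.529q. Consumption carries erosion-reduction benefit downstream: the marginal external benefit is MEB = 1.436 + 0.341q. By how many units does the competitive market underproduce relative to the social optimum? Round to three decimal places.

0.800 units

Market equilibrium (private): 40.655 + 2.529q = 109.068 - 4.044q → q_m = 10.4082.
Social marginal benefit = demand + MEB = 110.504 - 3.703q.
Set SMB = MC: 110.504 - 3.703q = 40.655 + 2.529q → q* = 11.2081.
Gap = |10.4082 − 11.2081| = 0.7999.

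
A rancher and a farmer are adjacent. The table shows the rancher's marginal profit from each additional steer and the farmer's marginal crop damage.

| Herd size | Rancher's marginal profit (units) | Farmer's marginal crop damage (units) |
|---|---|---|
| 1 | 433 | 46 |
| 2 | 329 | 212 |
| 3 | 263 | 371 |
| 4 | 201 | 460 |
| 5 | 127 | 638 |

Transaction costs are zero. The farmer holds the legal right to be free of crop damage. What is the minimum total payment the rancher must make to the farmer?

258

Efficient level: marginal profit ≥ marginal crop damage through level 2, so k* = 2.
With the farmer holding the right, the rancher must at least compensate total damage at k*: 46 + 212 = 258.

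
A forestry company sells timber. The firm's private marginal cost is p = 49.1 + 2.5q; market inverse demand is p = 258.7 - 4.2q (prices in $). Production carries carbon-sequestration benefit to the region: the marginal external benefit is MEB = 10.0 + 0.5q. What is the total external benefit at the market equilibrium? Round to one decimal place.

Market equilibrium (private): 49.1 + 2.5q = 258.7 - 4.2q → q_m = 31.2836.
Total external benefit = ∫₀^{q_m} (10.0 + 0.5q) dq = 10.0×31.2836 + ½×0.5×31.2836² = 557.5019.

$557.5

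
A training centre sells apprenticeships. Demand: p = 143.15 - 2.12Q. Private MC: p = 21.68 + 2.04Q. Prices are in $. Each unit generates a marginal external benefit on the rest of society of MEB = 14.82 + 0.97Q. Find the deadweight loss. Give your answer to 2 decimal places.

DWL = $291.75

Market equilibrium (private): 21.68 + 2.04Q = 143.15 - 2.12Q → Q_m = 29.1995.
Social marginal cost = private MC − MEB = 6.86 + 1.07Q.
Set SMC = demand: 6.86 + 1.07Q = 143.15 - 2.12Q → Q* = 42.7241.
Between Q* and Q_m the wedge demand − SMC runs linearly from 0 to MEB(Q_m), so the loss is a triangle.
DWL = ½ × 13.5246 × 43.1435 = 291.7493.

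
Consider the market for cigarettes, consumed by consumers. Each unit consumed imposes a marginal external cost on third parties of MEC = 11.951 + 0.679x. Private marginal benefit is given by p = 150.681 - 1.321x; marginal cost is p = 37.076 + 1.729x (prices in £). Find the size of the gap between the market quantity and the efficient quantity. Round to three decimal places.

9.987 units

Market equilibrium (private): 37.076 + 1.729x = 150.681 - 1.321x → x_m = 37.2475.
Social marginal benefit = demand − MEC = 138.730 - 2.000x.
Set SMB = MC: 138.730 - 2.000x = 37.076 + 1.729x → x* = 27.2604.
Gap = |37.2475 − 27.2604| = 9.9871.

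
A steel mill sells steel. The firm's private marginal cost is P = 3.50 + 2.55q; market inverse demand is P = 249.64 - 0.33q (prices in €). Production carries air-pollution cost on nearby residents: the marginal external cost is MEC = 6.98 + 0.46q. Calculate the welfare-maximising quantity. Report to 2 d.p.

q* = 71.60

Social marginal cost = private MC + MEC = 10.48 + 3.01q.
Set SMC = demand: 10.48 + 3.01q = 249.64 - 0.33q → q* = 71.6048.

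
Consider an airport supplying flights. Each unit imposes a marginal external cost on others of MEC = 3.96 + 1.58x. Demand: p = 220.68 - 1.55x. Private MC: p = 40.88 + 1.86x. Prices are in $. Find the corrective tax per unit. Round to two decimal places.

Social marginal cost = private MC + MEC = 44.84 + 3.44x.
Set SMC = demand: 44.84 + 3.44x = 220.68 - 1.55x → x* = 35.2385.
The Pigouvian tax equals MEC at x*: 3.96 + 1.58×35.2385 = 59.6368.

tax = $59.64 per unit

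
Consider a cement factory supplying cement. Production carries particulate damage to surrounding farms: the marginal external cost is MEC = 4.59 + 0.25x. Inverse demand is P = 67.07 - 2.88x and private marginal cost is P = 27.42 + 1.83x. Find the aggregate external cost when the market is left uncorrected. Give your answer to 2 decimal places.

47.50

Market equilibrium (private): 27.42 + 1.83x = 67.07 - 2.88x → x_m = 8.4183.
Total external cost = ∫₀^{x_m} (4.59 + 0.25x) dx = 4.59×8.4183 + ½×0.25×8.4183² = 47.4985.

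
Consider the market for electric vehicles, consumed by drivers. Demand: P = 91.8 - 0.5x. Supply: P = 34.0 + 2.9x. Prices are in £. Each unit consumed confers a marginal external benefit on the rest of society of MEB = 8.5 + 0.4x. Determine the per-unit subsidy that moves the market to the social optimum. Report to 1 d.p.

Social marginal benefit = demand + MEB = 100.3 - 0.1x.
Set SMB = MC: 100.3 - 0.1x = 34.0 + 2.9x → x* = 22.1000.
The Pigouvian subsidy equals MEB at x*: 8.5 + 0.4×22.1000 = 17.3400.

subsidy = £17.3 per unit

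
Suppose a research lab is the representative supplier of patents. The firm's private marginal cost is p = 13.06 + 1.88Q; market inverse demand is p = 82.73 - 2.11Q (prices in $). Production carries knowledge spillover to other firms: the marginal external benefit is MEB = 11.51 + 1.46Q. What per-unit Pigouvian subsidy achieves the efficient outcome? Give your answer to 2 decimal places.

subsidy = $58.36 per unit

Social marginal cost = private MC − MEB = 1.55 + 0.42Q.
Set SMC = demand: 1.55 + 0.42Q = 82.73 - 2.11Q → Q* = 32.0870.
The Pigouvian subsidy equals MEB at Q*: 11.51 + 1.46×32.0870 = 58.3570.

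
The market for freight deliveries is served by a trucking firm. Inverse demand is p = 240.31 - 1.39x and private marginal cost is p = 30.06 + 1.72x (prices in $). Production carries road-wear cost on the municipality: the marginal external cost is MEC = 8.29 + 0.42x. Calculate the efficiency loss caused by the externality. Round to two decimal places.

DWL = $190.61

Market equilibrium (private): 30.06 + 1.72x = 240.31 - 1.39x → x_m = 67.6045.
Social marginal cost = private MC + MEC = 38.35 + 2.14x.
Set SMC = demand: 38.35 + 2.14x = 240.31 - 1.39x → x* = 57.2125.
The loss is the area between SMC and demand from x* to x_m; with linear curves that's a triangle of height MEC(x_m).
DWL = ½ × 10.3920 × 36.6839 = 190.6095.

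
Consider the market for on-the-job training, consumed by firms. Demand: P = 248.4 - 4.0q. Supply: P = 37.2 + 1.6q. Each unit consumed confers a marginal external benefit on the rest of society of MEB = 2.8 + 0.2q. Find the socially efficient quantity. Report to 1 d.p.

q* = 39.6

Social marginal benefit = demand + MEB = 251.2 - 3.8q.
Set SMB = MC: 251.2 - 3.8q = 37.2 + 1.6q → q* = 39.6296.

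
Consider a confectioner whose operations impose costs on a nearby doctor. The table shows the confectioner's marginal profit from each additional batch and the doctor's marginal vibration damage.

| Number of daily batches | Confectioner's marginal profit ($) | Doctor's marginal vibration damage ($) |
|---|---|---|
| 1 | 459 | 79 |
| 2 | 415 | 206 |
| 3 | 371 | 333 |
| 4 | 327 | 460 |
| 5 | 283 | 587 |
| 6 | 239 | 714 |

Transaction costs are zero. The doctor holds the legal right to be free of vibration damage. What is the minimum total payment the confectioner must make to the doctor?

$618

Efficient level: marginal profit ≥ marginal vibration damage through level 3, so k* = 3.
With the doctor holding the right, the confectioner must at least compensate total damage at k*: 79 + 206 + 333 = 618.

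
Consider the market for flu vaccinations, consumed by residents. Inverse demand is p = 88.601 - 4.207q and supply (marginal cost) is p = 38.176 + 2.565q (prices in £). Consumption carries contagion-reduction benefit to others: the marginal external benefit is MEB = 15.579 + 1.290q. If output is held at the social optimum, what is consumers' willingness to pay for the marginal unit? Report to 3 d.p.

Social marginal benefit = demand + MEB = 104.180 - 2.917q.
Set SMB = MC: 104.180 - 2.917q = 38.176 + 2.565q → q* = 12.0401.
Consumer price on the demand curve at q*: 88.601 − 4.207×12.0401 = 37.9483.

P = £37.948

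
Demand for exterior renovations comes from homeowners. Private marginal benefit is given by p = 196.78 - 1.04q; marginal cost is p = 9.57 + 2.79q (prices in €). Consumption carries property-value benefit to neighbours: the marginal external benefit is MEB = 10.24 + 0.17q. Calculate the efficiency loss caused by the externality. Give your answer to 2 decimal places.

DWL = €47.01

Market equilibrium (private): 9.57 + 2.79q = 196.78 - 1.04q → q_m = 48.8799.
Social marginal benefit = demand + MEB = 207.02 - 0.87q.
Set SMB = MC: 207.02 - 0.87q = 9.57 + 2.79q → q* = 53.9481.
Height of the DWL triangle at q_m is SMB(q_m) − MC(q_m) = MEB(q_m) = 18.5496.
DWL = ½ × 5.0682 × 18.5496 = 47.0065.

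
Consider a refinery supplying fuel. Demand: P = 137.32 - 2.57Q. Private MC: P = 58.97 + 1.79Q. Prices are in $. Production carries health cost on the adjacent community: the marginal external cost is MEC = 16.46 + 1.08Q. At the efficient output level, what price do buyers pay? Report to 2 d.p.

Social marginal cost = private MC + MEC = 75.43 + 2.87Q.
Set SMC = demand: 75.43 + 2.87Q = 137.32 - 2.57Q → Q* = 11.3768.
Consumer price on the demand curve at Q*: 137.32 − 2.57×11.3768 = 108.0816.

P = $108.08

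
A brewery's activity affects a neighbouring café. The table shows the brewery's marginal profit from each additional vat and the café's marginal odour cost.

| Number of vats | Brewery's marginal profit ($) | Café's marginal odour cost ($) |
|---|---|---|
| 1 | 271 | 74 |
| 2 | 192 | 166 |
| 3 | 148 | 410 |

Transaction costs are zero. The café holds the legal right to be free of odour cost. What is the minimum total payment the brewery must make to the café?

$240

Efficient level: marginal profit ≥ marginal odour cost through level 2, so k* = 2.
With the café holding the right, the brewery must at least compensate total damage at k*: 74 + 166 = 240.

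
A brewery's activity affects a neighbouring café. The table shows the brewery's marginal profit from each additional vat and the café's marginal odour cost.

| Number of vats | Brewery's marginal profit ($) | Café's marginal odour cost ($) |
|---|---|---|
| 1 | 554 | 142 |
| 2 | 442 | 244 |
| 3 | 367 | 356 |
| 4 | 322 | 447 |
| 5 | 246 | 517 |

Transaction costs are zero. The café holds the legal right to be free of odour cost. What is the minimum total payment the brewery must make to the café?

$742

Efficient level: marginal profit ≥ marginal odour cost through level 3, so k* = 3.
With the café holding the right, the brewery must at least compensate total damage at k*: 142 + 244 + 356 = 742.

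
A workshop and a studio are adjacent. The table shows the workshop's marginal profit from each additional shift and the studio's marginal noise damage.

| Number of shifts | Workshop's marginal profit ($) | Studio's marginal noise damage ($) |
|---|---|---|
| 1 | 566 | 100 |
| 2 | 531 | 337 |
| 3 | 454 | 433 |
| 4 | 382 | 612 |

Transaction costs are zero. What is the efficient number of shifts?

Bargaining reaches the level where marginal profit last exceeds marginal noise damage.
That holds through level 3 (454 ≥ 433) but not at 4 (382 < 612).

3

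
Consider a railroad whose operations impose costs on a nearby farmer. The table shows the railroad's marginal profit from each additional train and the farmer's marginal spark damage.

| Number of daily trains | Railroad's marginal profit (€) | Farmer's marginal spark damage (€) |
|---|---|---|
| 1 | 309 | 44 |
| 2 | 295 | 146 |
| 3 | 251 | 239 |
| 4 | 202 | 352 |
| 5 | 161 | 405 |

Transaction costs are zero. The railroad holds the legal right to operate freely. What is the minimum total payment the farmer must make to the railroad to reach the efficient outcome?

€363

Left alone the railroad would choose level 5 (marginal profit stays positive).
Efficient level: k* = 3 (marginal profit ≥ marginal spark damage through 3).
The farmer must at least cover the railroad's forgone profit from cutting 5→3: 202 + 161 = 363.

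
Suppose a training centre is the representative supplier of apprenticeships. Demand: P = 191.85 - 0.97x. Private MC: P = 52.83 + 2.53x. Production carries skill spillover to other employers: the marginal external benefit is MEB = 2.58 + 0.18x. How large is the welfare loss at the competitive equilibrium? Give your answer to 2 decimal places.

Market equilibrium (private): 52.83 + 2.53x = 191.85 - 0.97x → x_m = 39.7200.
Social marginal cost = private MC − MEB = 50.25 + 2.35x.
Set SMC = demand: 50.25 + 2.35x = 191.85 - 0.97x → x* = 42.6506.
Height of the DWL triangle at x_m is demand(x_m) − SMC(x_m) = MEB(x_m) = 9.7296.
DWL = ½ × 2.9306 × 9.7296 = 14.2568.

DWL = 14.26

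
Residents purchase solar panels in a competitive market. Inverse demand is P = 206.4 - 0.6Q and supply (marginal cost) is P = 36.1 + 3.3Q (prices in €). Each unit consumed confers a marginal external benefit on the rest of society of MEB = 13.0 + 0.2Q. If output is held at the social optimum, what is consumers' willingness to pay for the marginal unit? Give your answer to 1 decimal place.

P = €176.7

Social marginal benefit = demand + MEB = 219.4 - 0.4Q.
Set SMB = MC: 219.4 - 0.4Q = 36.1 + 3.3Q → Q* = 49.5405.
Consumer price on the demand curve at Q*: 206.4 − 0.6×49.5405 = 176.6757.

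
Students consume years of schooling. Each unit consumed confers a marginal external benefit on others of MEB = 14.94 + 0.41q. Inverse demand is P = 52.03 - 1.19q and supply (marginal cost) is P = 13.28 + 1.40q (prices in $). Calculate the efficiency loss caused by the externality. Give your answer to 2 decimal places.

Market equilibrium (private): 13.28 + 1.40q = 52.03 - 1.19q → q_m = 14.9614.
Social marginal benefit = demand + MEB = 66.97 - 0.78q.
Set SMB = MC: 66.97 - 0.78q = 13.28 + 1.40q → q* = 24.6284.
The loss is the area between SMB and MC from q* to q_m; with linear curves that's a triangle of height MEB(q_m).
DWL = ½ × 9.6670 × 21.0742 = 101.8621.

DWL = $101.86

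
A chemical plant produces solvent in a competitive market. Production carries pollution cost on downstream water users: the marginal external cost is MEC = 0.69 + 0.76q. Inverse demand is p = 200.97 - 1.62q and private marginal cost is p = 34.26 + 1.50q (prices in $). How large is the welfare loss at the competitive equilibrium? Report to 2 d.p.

Market equilibrium (private): 34.26 + 1.50q = 200.97 - 1.62q → q_m = 53.4327.
Social marginal cost = private MC + MEC = 34.95 + 2.26q.
Set SMC = demand: 34.95 + 2.26q = 200.97 - 1.62q → q* = 42.7887.
The welfare-loss triangle has base |q_m − q*| and height MEC(q_m) (the vertical gap between SMC and demand is zero at q* and MEC at q_m).
DWL = ½ × 10.6440 × 41.2988 = 219.7922.

DWL = $219.79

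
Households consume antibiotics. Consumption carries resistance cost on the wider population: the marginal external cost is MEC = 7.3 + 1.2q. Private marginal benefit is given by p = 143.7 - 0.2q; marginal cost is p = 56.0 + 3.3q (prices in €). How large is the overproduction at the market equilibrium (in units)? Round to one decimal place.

Market equilibrium (private): 56.0 + 3.3q = 143.7 - 0.2q → q_m = 25.0571.
Social marginal benefit = demand − MEC = 136.4 - 1.4q.
Set SMB = MC: 136.4 - 1.4q = 56.0 + 3.3q → q* = 17.1064.
Gap = |25.0571 − 17.1064| = 7.9507.

8.0 units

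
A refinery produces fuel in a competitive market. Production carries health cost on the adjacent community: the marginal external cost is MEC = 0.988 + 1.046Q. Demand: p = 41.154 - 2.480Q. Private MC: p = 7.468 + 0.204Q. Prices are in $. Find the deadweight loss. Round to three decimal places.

DWL = $26.711

Market equilibrium (private): 7.468 + 0.204Q = 41.154 - 2.480Q → Q_m = 12.5507.
Social marginal cost = private MC + MEC = 8.456 + 1.250Q.
Set SMC = demand: 8.456 + 1.250Q = 41.154 - 2.480Q → Q* = 8.7662.
Between Q* and Q_m the wedge SMC − demand runs linearly from 0 to MEC(Q_m), so the loss is a triangle.
DWL = ½ × 3.7845 × 14.1160 = 26.7110.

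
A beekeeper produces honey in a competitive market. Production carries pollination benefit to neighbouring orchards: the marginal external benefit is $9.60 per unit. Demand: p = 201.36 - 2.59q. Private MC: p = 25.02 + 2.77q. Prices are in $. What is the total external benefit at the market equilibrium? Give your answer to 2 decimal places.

$315.83

Market equilibrium (private): 25.02 + 2.77q = 201.36 - 2.59q → q_m = 32.8993.
Total external benefit = MEB × q_m = 9.60 × 32.8993 = 315.8333.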